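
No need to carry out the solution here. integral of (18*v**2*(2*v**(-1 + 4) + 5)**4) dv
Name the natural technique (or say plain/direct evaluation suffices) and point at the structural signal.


Best approach: u-substitution — spotting that 18*v**2 is a constant multiple of the derivative of (2*v**(-1 + 4) + 5) is the key observation — substitute u = (2*v**(-1 + 4) + 5) and the integral becomes one-dimensional in u. A patient expand-and-integrate also lands it; recognizing the inner expression is the shortcut.


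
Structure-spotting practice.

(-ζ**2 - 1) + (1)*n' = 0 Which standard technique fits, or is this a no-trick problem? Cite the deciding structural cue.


Best approach: no special technique — solved for the derivative, no n appears — this is antidifferentiation in ζ wearing ODE clothing.


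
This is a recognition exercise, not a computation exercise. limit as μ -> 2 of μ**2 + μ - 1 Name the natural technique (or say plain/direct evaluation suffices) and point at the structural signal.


Diagnosis: no special technique — no zero denominators, no indeterminate clash at 2 — substitute and read off the value.


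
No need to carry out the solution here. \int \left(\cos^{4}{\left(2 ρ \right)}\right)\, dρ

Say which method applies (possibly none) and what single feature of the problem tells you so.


Technique: a trigonometric identity — the even exponent on \cos^{4}{\left(2 ρ \right)} signals one move: rewrite via cos of the doubled angle.


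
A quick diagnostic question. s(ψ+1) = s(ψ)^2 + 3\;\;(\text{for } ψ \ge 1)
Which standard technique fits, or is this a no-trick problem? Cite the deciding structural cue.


Diagnosis: no special technique — each new value is a nonlinear function of earlier ones — scaling arguments and superposition both fail.


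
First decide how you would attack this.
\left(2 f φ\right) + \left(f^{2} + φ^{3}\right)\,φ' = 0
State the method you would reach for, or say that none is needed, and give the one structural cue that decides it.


Technique: the exact-equation method — the compatibility test passes: the φ-derivative of 2 f φ matches the f-derivative of f^{2} + φ^{3}, so integrate a potential.


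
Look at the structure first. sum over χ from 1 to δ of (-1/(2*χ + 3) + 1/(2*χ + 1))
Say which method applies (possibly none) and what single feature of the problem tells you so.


Verdict: telescoping — difference-of-shifts structure (each term adds 1/(2*χ + 1), then subtracts its one-index-advanced value, which the following term adds back) leaves only the first and last pieces standing.


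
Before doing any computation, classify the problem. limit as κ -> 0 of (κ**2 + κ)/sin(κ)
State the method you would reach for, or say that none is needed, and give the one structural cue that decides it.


Technique: l'Hôpital's rule (0/0) — numerator and denominator both vanish at 0 — a genuine 0/0 form, which is exactly when l'Hôpital applies. A local series expansion at the point resolves it as well; the rule is the packaged version of that step.


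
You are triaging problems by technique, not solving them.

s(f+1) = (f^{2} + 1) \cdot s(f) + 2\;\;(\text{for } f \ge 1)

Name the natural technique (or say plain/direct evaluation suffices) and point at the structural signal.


Best approach: a summation factor — one step of memory with a weight f^{2} + 1 that changes as the index grows — the summation-factor construction is built for this.


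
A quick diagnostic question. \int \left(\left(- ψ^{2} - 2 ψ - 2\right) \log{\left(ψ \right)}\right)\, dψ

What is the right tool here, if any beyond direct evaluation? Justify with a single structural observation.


Verdict: integration by parts — \log{\left(ψ \right)} blocks direct integration but differentiates to something rational — parts with the polynomial factor - ψ^{2} - 2 ψ - 2 as dv.


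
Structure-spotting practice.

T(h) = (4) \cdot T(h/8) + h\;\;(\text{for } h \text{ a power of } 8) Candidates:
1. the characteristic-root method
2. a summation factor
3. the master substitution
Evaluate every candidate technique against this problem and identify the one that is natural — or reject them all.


Diagnosis: the master substitution — the argument contracts 8-fold per step: reindex h exponentially and solve the linear recurrence in the new index.
- the characteristic-root method: a divided-index call is not the fixed-shift linear shape that characteristic roots solve.
- a summation factor: the recursion divides its index rather than shifting it — there is no previous-term chain for a summation factor to telescope.
- the master substitution — applies; the problem has the shape this method handles.


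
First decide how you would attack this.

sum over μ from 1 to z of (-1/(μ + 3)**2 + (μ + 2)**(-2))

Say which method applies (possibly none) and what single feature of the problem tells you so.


Technique: telescoping — each term adds (μ + 2)**(-2) and subtracts the same expression advanced one index; that subtracted piece cancels against the next term's added copy — only the boundary terms survive.


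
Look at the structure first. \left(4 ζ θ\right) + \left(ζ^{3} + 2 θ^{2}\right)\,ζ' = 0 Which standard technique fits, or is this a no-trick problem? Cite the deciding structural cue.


Method: the exact-equation method — because the two cross partials coincide, the form is conservative as written — recover its potential in (θ, ζ).


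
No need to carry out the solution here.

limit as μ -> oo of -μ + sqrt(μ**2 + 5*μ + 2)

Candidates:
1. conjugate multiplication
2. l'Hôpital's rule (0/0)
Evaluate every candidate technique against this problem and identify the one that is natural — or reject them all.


Method: conjugate multiplication — this difference gives up after one conjugate multiplication — the radical structure cancels against its conjugate.
- conjugate multiplication — a fit — the right tool for this form.
- l'Hôpital's rule (0/0): the expression is a difference driving to ∞ − ∞, not a 0/0 quotient — there is no ratio for the rule to differentiate.


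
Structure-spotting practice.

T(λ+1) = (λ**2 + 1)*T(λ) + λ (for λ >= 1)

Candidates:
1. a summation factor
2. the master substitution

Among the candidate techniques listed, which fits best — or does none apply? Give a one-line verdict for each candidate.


Method: a summation factor — first-order linear but the coefficient λ**2 + 1 moves with the index — divide by the cumulative product and telescope.
- a summation factor: applies; the problem has the shape this method handles.
- the master substitution — this is shift-type recursion, outside the divide-and-conquer template.


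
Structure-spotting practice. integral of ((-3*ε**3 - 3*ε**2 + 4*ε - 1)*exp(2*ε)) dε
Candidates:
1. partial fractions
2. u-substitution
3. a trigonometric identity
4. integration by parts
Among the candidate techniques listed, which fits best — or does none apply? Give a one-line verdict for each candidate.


Best approach: integration by parts — -3*ε**3 - 3*ε**2 + 4*ε - 1 dies after finitely many derivatives while exp(2*ε) cycles under integration — the tabular/parts setup.
- partial fractions — there is no rational-function structure to decompose.
- u-substitution: no subexpression of the integrand serves as a whole-integral substitution inner — individual terms may offer their own, but none carries its derivative as a factor of the full integrand; a working change of variable would have to be constructed from outside the expression.
- a trigonometric identity: with no trigonometric functions present, identity rewriting has no target.
- integration by parts — yes — fits the structure here.


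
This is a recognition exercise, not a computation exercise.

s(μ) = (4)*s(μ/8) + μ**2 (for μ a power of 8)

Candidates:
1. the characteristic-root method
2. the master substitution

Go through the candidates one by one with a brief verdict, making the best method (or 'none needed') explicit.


Method: the master substitution — the recursive call is at index μ/8 rather than a shift, a divide-and-conquer shape — substituting μ = 8^m linearizes it.
- the characteristic-root method — the recursion divides its index rather than shifting it — outside the constant-shift family the root method covers.
- the master substitution — applies; the problem has the shape this method handles.


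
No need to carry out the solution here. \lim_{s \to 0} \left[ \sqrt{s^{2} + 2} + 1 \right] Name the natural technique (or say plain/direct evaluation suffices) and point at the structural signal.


Best approach: no special technique — the function is continuous at 0; evaluation is itself the limit, no machinery required.


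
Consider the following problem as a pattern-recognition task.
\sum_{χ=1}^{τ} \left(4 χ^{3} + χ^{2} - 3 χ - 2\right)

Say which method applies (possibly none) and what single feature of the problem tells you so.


Diagnosis: no special technique — with only polynomial terms in χ present, the classical sum-of-powers identities are all you need.


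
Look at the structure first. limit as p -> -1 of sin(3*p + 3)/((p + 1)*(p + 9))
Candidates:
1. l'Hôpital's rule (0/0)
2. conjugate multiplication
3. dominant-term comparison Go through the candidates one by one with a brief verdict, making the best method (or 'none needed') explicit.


Method: l'Hôpital's rule (0/0) — substituting -1 gives 0 over 0; differentiate top and bottom once and re-evaluate. Known elementary limits would finish this too — the rule just bypasses the case analysis.
- l'Hôpital's rule (0/0): yes — fits the structure here.
- conjugate multiplication: the conjugate move applies to radical differences, which this is not.
- dominant-term comparison — this limit is not decided by comparing leading-term growth at infinity.


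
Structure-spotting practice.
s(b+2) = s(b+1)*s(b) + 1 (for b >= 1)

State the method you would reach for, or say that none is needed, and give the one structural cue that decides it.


Verdict: no special technique — the unknown sequence enters the update nonlinearly, so no linear method fits the recurrence as written — direct iteration remains.


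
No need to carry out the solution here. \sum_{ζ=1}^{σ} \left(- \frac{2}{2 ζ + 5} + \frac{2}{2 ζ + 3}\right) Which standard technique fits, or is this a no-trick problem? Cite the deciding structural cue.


Best approach: telescoping — consecutive terms evaluate one function at adjacent indices (\frac{2}{2 ζ + 3} is its current value): one term's tail is the next term's head, so the chain collapses.


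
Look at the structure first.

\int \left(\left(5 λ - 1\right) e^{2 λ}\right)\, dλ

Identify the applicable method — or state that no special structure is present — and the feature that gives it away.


Technique: integration by parts — 5 λ - 1 dies after finitely many derivatives while e^{2 λ} cycles under integration — the tabular/parts setup.


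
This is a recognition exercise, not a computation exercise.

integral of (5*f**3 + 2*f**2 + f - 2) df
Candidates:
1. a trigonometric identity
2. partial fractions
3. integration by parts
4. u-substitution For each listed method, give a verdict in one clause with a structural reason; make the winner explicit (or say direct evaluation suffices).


Method: no special technique — the integrand is a sum of constant multiples of powers of f — integrate term by term.
- a trigonometric identity: no sine or cosine appears, so there is nothing for a trigonometric identity to act on.
- partial fractions: there is no rational-function structure to decompose.
- integration by parts — splitting off a factor buys nothing — the integrand integrates directly without parts.
- u-substitution — any workable substitution here is cosmetic — the integrand is already in directly integrable form.


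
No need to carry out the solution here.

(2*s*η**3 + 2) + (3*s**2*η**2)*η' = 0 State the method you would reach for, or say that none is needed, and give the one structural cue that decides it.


Best approach: the exact-equation method — the compatibility test passes: the η-derivative of 2*s*η**3 + 2 matches the s-derivative of 3*s**2*η**2, so integrate a potential.


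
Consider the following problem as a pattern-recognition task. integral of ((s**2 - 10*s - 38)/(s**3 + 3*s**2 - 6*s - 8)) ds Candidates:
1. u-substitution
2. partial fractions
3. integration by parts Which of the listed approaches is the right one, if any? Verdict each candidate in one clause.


Best approach: partial fractions — each factor of s**3 + 3*s**2 - 6*s - 8 owns one elementary piece of the integrand — separate them and integrate piecewise.
- u-substitution: no subexpression of the integrand serves as a whole-integral substitution inner — individual terms may offer their own, but none carries its derivative as a factor of the full integrand; a working change of variable would have to be constructed from outside the expression.
- partial fractions: yes — fits the structure here.
- integration by parts: the integrand does not split as a nonconstant polynomial times an exp, sine, cosine of a linear argument, or logarithm — no polynomial-kernel parts product to differentiate one side of.


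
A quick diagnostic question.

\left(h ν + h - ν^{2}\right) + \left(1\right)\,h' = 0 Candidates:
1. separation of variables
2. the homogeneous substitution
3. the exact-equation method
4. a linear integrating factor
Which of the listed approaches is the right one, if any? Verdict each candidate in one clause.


Diagnosis: a linear integrating factor — linear in the unknown with genuine forcing: multiply through by the exponential of the integrated coefficient and the left side closes into one derivative.
- separation of variables — no division isolates the independent variable from the unknown.
- the homogeneous substitution: the slope changes under joint rescaling, failing the degree-zero test.
- the exact-equation method: exactness fails on the nose — the mixed partials do not match.
- a linear integrating factor: a fit — the right tool for this form.


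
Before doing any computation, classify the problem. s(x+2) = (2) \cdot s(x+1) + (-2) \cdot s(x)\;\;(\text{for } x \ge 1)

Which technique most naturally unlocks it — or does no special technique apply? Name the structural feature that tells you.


Technique: the characteristic-root method — fixed numeric weights on consecutive terms and no forcing term added: the root method in its home territory.


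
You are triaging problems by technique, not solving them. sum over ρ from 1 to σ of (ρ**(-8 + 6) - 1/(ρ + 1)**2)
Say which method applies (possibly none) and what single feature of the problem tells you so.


Method: telescoping — the piece each term subtracts is ρ**(-8 + 6) advanced by one index, and it reappears with a plus sign leading the following term — the sum collapses to its boundary terms.


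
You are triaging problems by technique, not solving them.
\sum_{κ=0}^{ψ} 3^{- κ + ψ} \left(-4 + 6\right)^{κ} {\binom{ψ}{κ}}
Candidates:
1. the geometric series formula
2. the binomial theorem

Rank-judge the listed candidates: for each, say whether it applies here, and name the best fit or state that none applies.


Method: the binomial theorem — {\binom{ψ}{κ}} weighting matched powers of (-4 + 6) and 3 is the expanded form of ((-4 + 6) + 3)^ψ — fold it back up.
- the geometric series formula: no single multiplier carries one term to the next throughout the sum.
- the binomial theorem: applicable, and directly so.


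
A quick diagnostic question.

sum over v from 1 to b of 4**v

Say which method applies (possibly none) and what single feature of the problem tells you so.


Technique: the geometric series formula — term-over-term division gives 4 every time — index-free ratio, geometric sum formula applies.


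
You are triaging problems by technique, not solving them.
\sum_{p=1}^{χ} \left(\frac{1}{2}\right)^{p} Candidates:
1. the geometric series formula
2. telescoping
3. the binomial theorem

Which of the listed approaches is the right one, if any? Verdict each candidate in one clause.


Diagnosis: the geometric series formula — the ratio of consecutive terms is the constant \frac{1}{2}, independent of the index — a geometric sum.
- the geometric series formula — yes, a natural case for it.
- telescoping — as presented, consecutive terms share no shifted copy to cancel against — no rewrite is on display to change that.
- the binomial theorem: there is no pair of bases whose matched powers would reassemble into a single binomial power.


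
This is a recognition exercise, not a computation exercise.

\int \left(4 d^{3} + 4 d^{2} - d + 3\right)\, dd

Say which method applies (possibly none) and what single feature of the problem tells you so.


Technique: no special technique — nothing composite, nothing rational, nothing trigonometric — each constant-multiple power of d integrates by the power rule alone.


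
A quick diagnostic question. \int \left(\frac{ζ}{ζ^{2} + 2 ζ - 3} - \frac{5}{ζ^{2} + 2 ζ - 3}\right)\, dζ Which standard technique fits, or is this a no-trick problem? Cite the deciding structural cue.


Diagnosis: partial fractions — each factor of ζ^{2} + 2 ζ - 3 owns one elementary piece of the integrand — separate them and integrate piecewise.


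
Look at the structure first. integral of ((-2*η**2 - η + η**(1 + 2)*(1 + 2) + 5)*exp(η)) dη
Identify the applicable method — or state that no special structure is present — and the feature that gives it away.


Method: integration by parts — differentiate (-2*η**2 - η + η**(1 + 2)*(1 + 2) + 5), integrate exp(η): each pass lowers the polynomial degree, so parts terminates.


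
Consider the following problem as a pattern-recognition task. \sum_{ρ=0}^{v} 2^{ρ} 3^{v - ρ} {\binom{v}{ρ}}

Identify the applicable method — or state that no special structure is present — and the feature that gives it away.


Diagnosis: the binomial theorem — the binomial coefficients weight matched powers of 2 and 3, which is exactly the expansion of a binomial power.


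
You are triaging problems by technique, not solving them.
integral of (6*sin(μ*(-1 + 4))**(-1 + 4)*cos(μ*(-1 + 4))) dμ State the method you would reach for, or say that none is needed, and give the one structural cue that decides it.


Best approach: u-substitution — collected, the integrand has one factor that is, up to a constant, the derivative of an inner expression the rest depends on — substitute for that inner expression.


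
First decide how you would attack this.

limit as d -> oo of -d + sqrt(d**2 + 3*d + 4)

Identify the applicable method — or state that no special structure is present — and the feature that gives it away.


Technique: conjugate multiplication — an infinity-minus-infinity difference with a surviving radical — multiply by the conjugate to cancel the divergence.


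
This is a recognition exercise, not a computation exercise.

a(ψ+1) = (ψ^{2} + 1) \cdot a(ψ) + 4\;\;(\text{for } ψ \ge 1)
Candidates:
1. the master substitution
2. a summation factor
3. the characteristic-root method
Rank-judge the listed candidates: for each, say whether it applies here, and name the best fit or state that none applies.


Diagnosis: a summation factor — because the multiplier ψ^{2} + 1 is index-dependent, divide through by its running product and sum the resulting differences.
- the master substitution: no fixed divisor shrinks the index between calls.
- a summation factor — yes — fits the structure here.
- the characteristic-root method — the coefficients vary with the index, breaking the constant-coefficient structure the method needs.


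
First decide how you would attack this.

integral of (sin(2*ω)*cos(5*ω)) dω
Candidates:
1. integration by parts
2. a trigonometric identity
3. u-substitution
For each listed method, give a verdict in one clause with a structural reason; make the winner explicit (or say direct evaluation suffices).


Technique: a trigonometric identity — split sin(2*ω)*cos(5*ω) with the angle-addition identities: the resulting sum integrates term by term.
- integration by parts: not the fit here: there is no polynomial factor to ladder down — parts can still close the trigonometric product by recursion, though the identity rewrite is the direct route.
- a trigonometric identity: yes, a natural case for it.
- u-substitution: no subexpression of the integrand pairs with its own derivative as a factor — individual terms may offer their own substitutions, but any change of variable covering the whole integral would have to be constructed from outside the expression.


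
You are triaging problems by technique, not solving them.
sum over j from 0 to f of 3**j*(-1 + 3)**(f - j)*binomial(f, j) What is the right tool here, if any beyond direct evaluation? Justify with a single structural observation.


Best approach: the binomial theorem — the summand is term j of a binomial expansion in 3 and (-1 + 3); the whole sum is a single power.


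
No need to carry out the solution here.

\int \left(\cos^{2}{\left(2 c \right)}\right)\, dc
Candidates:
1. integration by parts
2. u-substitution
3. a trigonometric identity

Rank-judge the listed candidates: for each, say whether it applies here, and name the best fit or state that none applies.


Diagnosis: a trigonometric identity — \cos^{2}{\left(2 c \right)} is an even power — the power-reduction identity rewrites it into first-degree cosines.
- integration by parts: not the natural route: no polynomial-kernel product appears — a recursive parts reduction of the trigonometric product exists, but the identity rewrite is direct.
- u-substitution: no subexpression of the integrand serves as a whole-integral substitution inner — individual terms may offer their own, but none carries its derivative as a factor of the full integrand; a working change of variable would have to be constructed from outside the expression.
- a trigonometric identity — applies; the problem has the shape this method handles.


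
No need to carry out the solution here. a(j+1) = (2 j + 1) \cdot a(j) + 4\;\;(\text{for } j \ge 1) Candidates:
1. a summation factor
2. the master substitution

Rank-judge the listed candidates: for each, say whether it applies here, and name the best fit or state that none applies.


Technique: a summation factor — rescale the sequence by the product of the weights 2 j + 1 so far — the recurrence collapses to a plain running sum.
- a summation factor — yes, a natural case for it.
- the master substitution — the recursion shifts the index rather than dividing it.


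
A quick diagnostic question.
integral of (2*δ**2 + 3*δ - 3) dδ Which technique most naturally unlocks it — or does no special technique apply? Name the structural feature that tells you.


Verdict: no special technique — scan for structure and find none: constant multiples of powers of δ, integrate directly.


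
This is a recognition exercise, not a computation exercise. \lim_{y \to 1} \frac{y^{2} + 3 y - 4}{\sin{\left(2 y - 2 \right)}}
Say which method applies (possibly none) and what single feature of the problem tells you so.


Best approach: l'Hôpital's rule (0/0) — both numerator and denominator vanish at 1: the genuine 0/0 indeterminate that l'Hôpital exists for. The standard small-argument limits would also carry it; the rule is the systematic route.


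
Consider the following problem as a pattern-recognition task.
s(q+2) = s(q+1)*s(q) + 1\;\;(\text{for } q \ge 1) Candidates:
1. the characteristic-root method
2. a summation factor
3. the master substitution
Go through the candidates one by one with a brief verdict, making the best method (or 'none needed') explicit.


Best approach: no special technique — the map from one term to the next is curved, not linear, so linear closed-form machinery does not attach.
- the characteristic-root method: nonlinearity rules out exponential-mode superposition from the start.
- a summation factor — no summation factor applies — the rule is not linear in the sequence values.
- the master substitution — no fixed divisor shrinks the index between calls.


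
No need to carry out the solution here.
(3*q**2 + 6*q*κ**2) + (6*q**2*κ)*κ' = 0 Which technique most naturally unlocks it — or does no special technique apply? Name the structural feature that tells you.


Verdict: the exact-equation method — 3*q**2 + 6*q*κ**2 and 6*q**2*κ pass the exactness check on the nose, so no integrating factor in q or κ is needed at all.


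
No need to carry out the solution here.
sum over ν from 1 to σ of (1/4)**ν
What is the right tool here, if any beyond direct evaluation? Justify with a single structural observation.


Method: the geometric series formula — each summand is the previous one scaled by 1/4; that constant multiplier is itself the geometric structure.


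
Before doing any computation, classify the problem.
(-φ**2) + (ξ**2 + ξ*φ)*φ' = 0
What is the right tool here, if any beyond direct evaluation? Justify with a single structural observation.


Method: the homogeneous substitution — solved for the derivative, the right side is unchanged under scaling ξ and φ together — it depends only on the ratio φ/ξ, so substitute a single ratio variable. A Bernoulli substitution after rearrangement (possibly exchanging dependent and independent variable) is a fair alternative; the homogeneous route works on the equation as it stands.


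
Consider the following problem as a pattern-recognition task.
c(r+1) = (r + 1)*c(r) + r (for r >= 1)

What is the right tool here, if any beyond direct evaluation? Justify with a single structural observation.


Technique: a summation factor — first-order, linear, moving coefficient r + 1: the discrete analogue of an integrating factor handles it.


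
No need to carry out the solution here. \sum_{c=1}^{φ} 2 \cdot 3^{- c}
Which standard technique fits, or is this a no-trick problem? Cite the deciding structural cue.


Best approach: the geometric series formula — consecutive terms stand in a fixed index-free ratio — the geometric sum formula closes it.


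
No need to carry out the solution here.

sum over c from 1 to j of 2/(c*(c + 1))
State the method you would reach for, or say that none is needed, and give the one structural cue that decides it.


Best approach: telescoping — 2/(c*(c + 1)) hides a difference of shifted reciprocals — decompose it and the middle of the sum vanishes.


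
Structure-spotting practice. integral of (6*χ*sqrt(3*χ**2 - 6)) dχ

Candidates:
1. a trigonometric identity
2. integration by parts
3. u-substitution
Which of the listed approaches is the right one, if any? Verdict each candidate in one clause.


Best approach: u-substitution — everything non-trivial happens through the inner expression 3*χ**2 - 6, and its derivative accounts for the remaining factor up to a constant, so set u = 3*χ**2 - 6.
- a trigonometric identity: with no trigonometric functions present, identity rewriting has no target.
- integration by parts: the non-polynomial partner is not one of the parts kernels — exp, sine, or cosine with a degree-1 argument, or a logarithm.
- u-substitution — applies; the problem has the shape this method handles.


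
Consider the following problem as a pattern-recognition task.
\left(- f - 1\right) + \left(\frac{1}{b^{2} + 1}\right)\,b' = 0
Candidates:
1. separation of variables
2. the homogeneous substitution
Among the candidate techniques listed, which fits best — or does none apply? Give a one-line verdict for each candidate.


Technique: separation of variables — separating collects all b-dependence with the derivative and leaves all f-dependence opposite: variables separate.
- separation of variables — yes — fits the structure here.
- the homogeneous substitution — the ratio of the variables does not determine the slope.


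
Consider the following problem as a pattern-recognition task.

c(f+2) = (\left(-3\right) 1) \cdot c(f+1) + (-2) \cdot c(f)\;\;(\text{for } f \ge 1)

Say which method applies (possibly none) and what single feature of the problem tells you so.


Diagnosis: the characteristic-root method — linear, homogeneous, constant coefficients: solutions of the form r^f exist — find the roots of the characteristic polynomial.


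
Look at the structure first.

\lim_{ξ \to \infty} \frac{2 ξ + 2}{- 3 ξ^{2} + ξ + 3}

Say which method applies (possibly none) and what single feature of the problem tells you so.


Verdict: dominant-term comparison — divide through by the highest power of ξ; every lower-order term dies and the dominant terms decide the limit. Viewed as a single quotient this is an ∞/∞ form — an at-infinity application of l'Hôpital's rule would also resolve it; comparing leading growth reads the answer without differentiating.


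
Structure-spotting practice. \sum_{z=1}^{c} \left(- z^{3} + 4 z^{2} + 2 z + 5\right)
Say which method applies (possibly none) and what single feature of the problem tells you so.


Verdict: no special technique — constant-multiple powers of z with no cancellation partners and no common ratio — use the standard power-sum formulas.


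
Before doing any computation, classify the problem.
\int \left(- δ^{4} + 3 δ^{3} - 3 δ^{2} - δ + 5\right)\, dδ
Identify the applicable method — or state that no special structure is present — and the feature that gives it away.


Technique: no special technique — the integrand is a sum of constant multiples of powers of δ — integrate term by term.


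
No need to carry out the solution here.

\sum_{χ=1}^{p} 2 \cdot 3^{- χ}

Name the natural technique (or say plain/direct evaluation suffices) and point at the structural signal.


Verdict: the geometric series formula — consecutive terms stand in a fixed index-free ratio — the geometric sum formula closes it.


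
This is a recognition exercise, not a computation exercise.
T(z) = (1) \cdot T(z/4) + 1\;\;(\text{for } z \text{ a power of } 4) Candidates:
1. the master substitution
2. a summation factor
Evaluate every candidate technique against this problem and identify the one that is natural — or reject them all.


Best approach: the master substitution — the argument contracts 4-fold per step: reindex z exponentially and solve the linear recurrence in the new index.
- the master substitution — yes, a natural case for it.
- a summation factor: the recursion divides its index rather than shifting it — there is no previous-term chain for a summation factor to telescope.


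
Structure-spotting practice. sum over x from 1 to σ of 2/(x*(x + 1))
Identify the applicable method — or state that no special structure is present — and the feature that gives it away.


Method: telescoping — 2/(x*(x + 1)) decomposes into shift-paired simple fractions; the series telescopes to finitely many boundary pieces.


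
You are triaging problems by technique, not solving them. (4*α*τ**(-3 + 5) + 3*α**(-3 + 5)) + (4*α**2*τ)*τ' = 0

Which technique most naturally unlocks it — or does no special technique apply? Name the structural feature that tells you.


Best approach: the exact-equation method — because the two cross partials coincide, the form is conservative as written — recover its potential in (α, τ).


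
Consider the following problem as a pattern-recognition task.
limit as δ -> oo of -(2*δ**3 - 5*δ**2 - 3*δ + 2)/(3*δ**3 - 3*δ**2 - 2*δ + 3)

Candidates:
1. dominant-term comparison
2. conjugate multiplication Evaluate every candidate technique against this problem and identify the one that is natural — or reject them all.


Best approach: dominant-term comparison — at large δ only the top-degree terms survive; compare the leading terms and the limit falls out.
- dominant-term comparison: yes, a natural case for it.
- conjugate multiplication — no divergent radical difference is present for a conjugate pair to cancel.


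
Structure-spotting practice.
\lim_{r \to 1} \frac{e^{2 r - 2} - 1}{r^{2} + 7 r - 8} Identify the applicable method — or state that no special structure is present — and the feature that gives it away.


Best approach: l'Hôpital's rule (0/0) — substituting 1 gives 0 over 0; differentiate top and bottom once and re-evaluate. One could equally expand both pieces locally and compare leading terms; the rule does that in one stroke.


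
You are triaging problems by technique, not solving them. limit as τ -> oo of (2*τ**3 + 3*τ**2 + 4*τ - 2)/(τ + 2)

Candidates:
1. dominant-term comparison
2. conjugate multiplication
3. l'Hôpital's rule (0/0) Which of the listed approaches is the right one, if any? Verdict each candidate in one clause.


Method: dominant-term comparison — divide by the highest power of τ present: lower-order terms vanish and the dominant ratio remains.
- dominant-term comparison — applies; the problem has the shape this method handles.
- conjugate multiplication: there are no radicals in tension whose conjugate would simplify matters.
- l'Hôpital's rule (0/0): as a single quotient the expression runs to ∞/∞ at the limit point — an at-infinity form of the rule would apply, though the leading-growth comparison is the direct reading.


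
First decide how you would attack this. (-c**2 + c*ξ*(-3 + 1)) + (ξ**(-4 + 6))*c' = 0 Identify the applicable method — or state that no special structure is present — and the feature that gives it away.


Method: the homogeneous substitution — solved for the derivative, the right side is unchanged under scaling ξ and c together — it depends only on the ratio c/ξ, so substitute a single ratio variable. A Bernoulli substitution is a fair alternative on this equation directly; the homogeneous reading takes it as given.


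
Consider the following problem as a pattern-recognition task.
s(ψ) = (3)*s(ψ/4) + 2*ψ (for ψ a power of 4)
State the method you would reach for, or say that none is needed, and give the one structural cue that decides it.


Method: the master substitution — the argument ψ/4 divides the index by 4; the standard ψ = 4^m substitution converts it to a constant-shift recurrence.


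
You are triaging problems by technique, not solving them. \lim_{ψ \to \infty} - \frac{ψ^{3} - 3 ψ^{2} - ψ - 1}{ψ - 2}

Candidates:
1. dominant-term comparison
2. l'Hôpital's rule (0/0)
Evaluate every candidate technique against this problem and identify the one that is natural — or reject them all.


Technique: dominant-term comparison — divide by the highest power of ψ present: lower-order terms vanish and the dominant ratio remains.
- dominant-term comparison: applicable, and directly so.
- l'Hôpital's rule (0/0) — no 0/0 form appears: written as one quotient, top and bottom both grow without bound, and the ratio is decided by their leading terms.


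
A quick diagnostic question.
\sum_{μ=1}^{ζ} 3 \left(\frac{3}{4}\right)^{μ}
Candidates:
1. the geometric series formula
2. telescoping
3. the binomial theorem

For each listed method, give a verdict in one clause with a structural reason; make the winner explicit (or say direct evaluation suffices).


Diagnosis: the geometric series formula — the ratio of consecutive terms is the constant \frac{3}{4}, independent of the index — a geometric sum.
- the geometric series formula — applicable, and directly so.
- telescoping: computed from the summand as displayed, the partial sums build up without the pairwise collapse telescoping exploits.
- the binomial theorem: the terms lack the binomial-coefficient-weighted complementary-power pattern of an expansion.


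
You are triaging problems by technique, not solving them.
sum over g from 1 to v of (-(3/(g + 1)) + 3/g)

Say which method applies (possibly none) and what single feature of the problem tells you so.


Method: telescoping — write out three consecutive terms and watch the interior cancel: the advanced copy one term subtracts reappears as the very next term's leading piece, pair after pair.


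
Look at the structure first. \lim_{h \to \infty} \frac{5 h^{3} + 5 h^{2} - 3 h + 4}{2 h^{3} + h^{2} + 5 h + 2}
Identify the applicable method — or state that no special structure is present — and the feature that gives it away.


Diagnosis: dominant-term comparison — divide through by the highest power of h; every lower-order term dies and the dominant terms decide the limit. l'Hôpital's at-infinity variant applies to the expression viewed as a single quotient; the leading-term comparison is the direct route.


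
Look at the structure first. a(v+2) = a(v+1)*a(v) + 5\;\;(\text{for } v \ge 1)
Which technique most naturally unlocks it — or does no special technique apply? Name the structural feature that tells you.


Best approach: no special technique — nonlinear feedback in the recursion rules out every root- or factor-based technique.


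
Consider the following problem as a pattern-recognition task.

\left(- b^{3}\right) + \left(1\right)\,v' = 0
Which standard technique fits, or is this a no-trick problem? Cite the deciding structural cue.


Technique: no special technique — the slope is a pure function of b; integrate both sides and be done.


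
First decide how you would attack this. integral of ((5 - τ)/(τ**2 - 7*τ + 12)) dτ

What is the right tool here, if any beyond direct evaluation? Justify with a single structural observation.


Method: partial fractions — once τ**2 - 7*τ + 12 is factored, each root contributes a simple-fraction term; integrate them one at a time.


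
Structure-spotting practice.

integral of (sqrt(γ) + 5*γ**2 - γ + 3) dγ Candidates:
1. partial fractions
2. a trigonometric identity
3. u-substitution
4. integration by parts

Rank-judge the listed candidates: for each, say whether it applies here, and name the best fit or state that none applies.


Method: no special technique — a term-by-term power-rule job in γ; no substitution or rearrangement earns its keep here.
- partial fractions — the expression is not a ratio of polynomials that decomposes further.
- a trigonometric identity — no sine or cosine appears, so there is nothing for a trigonometric identity to act on.
- u-substitution — no subexpression of the integrand pairs with its own derivative as a factor — individual terms may offer their own substitutions, but any change of variable covering the whole integral would have to be constructed from outside the expression.
- integration by parts: the nonconstant-polynomial-times-standard-kernel pattern (an exp, sine, cosine, or logarithm partner) is absent.


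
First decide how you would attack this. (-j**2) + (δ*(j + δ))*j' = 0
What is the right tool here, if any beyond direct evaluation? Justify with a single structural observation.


Verdict: the homogeneous substitution — the slope's numerator and denominator have matching total degree, so it depends only on j/δ and the ratio substitution collapses it. Suitably rearranged — at times with the variables' roles exchanged — this doubles as a Bernoulli equation; the homogeneous reading needs no such setup.


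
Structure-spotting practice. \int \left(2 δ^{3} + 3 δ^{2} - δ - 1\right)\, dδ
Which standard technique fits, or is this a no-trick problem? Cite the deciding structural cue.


Verdict: no special technique — nothing composite, nothing rational, nothing trigonometric — each constant-multiple power of δ integrates by the power rule alone.


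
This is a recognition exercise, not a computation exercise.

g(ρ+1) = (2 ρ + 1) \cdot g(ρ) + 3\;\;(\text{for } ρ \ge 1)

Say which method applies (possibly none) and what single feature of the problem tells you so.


Best approach: a summation factor — the coefficient 2 ρ + 1 drifts with the index, so no fixed root exists; normalizing by the cumulative product telescopes it.
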